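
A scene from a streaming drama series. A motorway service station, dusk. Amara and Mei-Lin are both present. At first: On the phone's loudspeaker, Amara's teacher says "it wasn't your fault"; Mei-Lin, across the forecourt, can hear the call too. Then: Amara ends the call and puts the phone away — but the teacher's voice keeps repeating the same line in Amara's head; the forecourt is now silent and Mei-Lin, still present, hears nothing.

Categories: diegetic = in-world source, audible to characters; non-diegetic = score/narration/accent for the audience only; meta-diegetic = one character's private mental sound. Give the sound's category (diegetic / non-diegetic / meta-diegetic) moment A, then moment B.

diegetic, meta-diegetic

Moment A: the loudspeaker is an in-world source; both Amara and Mei-Lin hear the call → diegetic.
Moment B: with the phone off, the voice continues only as Amara's private mental replay — Mei-Lin can't hear it → meta-diegetic.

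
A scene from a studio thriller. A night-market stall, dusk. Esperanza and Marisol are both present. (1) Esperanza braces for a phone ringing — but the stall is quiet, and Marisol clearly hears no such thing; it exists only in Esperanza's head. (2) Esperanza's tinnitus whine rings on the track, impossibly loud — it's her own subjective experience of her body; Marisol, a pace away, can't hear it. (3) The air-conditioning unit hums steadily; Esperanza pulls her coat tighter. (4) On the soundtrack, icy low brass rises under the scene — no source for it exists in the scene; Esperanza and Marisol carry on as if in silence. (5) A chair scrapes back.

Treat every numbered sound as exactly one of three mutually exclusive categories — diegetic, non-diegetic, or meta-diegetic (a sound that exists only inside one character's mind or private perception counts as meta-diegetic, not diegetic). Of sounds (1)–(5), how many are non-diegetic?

1

(1) is meta-diegetic: subjective to Esperanza: the stall is silent and Marisol hears nothing.
Sound (2): a subjective body sound — Esperanza's private perception, inaudible to Marisol, so meta-diegetic.
Sound (3): ambient/room sound belonging to the story's physical space, so diegetic.
(4) it has no source in the story world and no character can hear it — it's underscore → non-diegetic.
(5) is diegetic: the sound comes from a chair physically present in the location.
So 1 of the 5 is non-diegetic: (4).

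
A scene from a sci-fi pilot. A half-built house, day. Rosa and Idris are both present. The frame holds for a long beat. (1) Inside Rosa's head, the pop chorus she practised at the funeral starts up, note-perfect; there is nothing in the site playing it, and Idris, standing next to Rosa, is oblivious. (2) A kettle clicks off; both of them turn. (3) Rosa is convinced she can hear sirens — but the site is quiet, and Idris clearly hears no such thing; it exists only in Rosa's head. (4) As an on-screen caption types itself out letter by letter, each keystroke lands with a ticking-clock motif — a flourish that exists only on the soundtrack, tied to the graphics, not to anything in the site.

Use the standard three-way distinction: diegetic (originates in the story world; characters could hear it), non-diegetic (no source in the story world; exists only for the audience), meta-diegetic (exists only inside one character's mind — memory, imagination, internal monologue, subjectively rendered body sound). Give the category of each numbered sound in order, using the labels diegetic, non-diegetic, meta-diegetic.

(1) is meta-diegetic: the music is a memory playing inside Rosa's mind alone; no real-world source, Idris can't hear it.
(2) is diegetic: a kettle is a real object/event in the scene's world.
(3) Rosa alone 'hears' it — an imagined sound, not present in the space → meta-diegetic.
(4) sound married to a title/caption — outside the diegesis by definition → non-diegetic.

meta-diegetic, diegetic, meta-diegetic, non-diegetic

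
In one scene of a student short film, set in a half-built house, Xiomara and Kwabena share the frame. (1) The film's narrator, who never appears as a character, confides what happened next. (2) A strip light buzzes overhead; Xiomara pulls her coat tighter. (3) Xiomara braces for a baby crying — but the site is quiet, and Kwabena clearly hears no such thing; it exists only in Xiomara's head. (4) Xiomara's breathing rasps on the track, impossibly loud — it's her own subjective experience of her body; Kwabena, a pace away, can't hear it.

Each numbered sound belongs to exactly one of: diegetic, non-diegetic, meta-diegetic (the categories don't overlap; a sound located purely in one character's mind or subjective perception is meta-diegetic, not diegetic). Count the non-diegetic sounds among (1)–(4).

1

(1) is non-diegetic: the narrator exists outside the story world, addressing only the audience.
(2) ambient/room sound belonging to the story's physical space → diegetic.
(3) is meta-diegetic: the sound is imagined by Xiomara; nothing in the story world is producing it and Kwabena can't hear it.
Sound (4): a subjective body sound — Xiomara's private perception, inaudible to Kwabena, so meta-diegetic.
So 1 of the 4 is non-diegetic: (1).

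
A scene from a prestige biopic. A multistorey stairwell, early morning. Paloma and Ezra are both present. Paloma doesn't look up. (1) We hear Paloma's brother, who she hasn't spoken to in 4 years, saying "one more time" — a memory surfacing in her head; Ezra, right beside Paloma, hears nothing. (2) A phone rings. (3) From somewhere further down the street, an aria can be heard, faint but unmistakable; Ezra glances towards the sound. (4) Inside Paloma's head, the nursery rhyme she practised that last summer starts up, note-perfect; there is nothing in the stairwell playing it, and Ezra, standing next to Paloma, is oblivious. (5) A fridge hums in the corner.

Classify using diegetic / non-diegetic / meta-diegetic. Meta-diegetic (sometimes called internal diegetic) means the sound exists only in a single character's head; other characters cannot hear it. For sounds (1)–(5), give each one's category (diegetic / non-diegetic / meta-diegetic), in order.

Sound (1): the voice is a memory playing only inside Paloma's mind; Ezra can't hear it, so meta-diegetic.
(2) is diegetic: an in-world source (a phone); characters could hear it.
Sound (3): off-screen diegetic: the source is out of frame but still in the story's space, so diegetic.
(4) is meta-diegetic: remembered music, private to Paloma — Ezra is oblivious because it isn't in the room.
(5) ambient/room sound belonging to the story's physical space → diegetic.

meta-diegetic, diegetic, diegetic, meta-diegetic, diegetic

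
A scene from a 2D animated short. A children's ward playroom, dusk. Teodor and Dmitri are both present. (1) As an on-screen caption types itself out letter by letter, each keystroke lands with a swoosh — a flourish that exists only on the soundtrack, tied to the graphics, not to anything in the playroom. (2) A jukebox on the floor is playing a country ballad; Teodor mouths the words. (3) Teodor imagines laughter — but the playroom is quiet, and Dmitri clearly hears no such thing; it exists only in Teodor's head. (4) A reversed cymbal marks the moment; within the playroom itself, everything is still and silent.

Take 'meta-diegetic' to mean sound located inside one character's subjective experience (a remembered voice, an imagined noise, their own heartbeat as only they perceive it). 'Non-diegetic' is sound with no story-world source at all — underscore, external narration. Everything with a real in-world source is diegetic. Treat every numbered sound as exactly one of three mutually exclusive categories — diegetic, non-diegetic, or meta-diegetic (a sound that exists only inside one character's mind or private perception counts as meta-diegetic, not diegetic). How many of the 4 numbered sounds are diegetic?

Sound (1): the caption isn't part of the story world, so neither is the sound tied to it, so non-diegetic.
(2) is diegetic: a jukebox is a physical source in the scene and Teodor reacts to it.
Sound (3): Teodor alone 'hears' it — an imagined sound, not present in the space, so meta-diegetic.
Sound (4): it's a sound-design accent with no in-world source; no one in the scene can hear it, so non-diegetic.
Diegetic: (2) — that's 1.

1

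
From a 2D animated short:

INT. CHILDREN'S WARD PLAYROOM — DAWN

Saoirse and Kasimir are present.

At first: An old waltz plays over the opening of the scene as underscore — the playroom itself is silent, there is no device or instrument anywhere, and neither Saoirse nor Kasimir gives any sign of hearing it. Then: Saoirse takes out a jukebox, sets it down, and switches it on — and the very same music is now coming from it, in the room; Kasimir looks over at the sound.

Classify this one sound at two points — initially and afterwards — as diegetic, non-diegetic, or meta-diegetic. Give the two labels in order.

Initially: no in-world source exists and no character can hear it — underscore → non-diegetic.
Afterwards: a jukebox is now a real source in the story world and the characters hear it → diegetic.

non-diegetic, diegetic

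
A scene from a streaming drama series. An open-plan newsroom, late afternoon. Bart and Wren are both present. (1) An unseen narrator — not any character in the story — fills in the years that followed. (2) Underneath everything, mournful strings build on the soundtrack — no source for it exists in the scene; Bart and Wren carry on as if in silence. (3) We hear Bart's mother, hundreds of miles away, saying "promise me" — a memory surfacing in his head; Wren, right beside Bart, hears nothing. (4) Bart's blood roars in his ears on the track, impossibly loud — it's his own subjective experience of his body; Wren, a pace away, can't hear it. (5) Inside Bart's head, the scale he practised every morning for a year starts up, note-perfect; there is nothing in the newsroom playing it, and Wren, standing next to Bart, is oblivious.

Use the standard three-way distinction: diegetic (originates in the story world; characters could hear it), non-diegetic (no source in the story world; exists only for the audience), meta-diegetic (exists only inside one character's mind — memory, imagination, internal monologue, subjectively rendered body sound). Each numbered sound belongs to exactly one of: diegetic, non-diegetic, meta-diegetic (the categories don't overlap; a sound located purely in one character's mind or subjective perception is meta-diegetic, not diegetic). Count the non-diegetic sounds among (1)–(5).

(1) external voice-over — not a character, not heard by anyone in the scene → non-diegetic.
Sound (2): nothing in the newsroom produces it and the characters don't hear it — pure soundtrack, so non-diegetic.
(3) it's Bart's recollection rendered as sound; the other character can't hear it → meta-diegetic.
Sound (4): a subjective body sound — Bart's private perception, inaudible to Wren, so meta-diegetic.
(5) the music is a memory playing inside Bart's mind alone; no real-world source, Wren can't hear it → meta-diegetic.
Non-diegetic: (1), (2) — that's 2.

2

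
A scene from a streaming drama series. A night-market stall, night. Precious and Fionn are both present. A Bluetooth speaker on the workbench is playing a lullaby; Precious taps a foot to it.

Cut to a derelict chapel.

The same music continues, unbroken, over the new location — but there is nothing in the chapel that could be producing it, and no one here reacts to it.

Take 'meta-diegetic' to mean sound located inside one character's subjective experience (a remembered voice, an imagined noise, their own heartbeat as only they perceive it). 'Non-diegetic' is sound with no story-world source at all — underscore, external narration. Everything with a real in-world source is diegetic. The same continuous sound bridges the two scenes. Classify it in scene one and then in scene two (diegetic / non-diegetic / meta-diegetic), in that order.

diegetic, non-diegetic

Scene one: a Bluetooth speaker is an on-screen source and Precious reacts to it → diegetic.
Scene two: there is no source in the chapel and no one hears it — it's now underscore → non-diegetic.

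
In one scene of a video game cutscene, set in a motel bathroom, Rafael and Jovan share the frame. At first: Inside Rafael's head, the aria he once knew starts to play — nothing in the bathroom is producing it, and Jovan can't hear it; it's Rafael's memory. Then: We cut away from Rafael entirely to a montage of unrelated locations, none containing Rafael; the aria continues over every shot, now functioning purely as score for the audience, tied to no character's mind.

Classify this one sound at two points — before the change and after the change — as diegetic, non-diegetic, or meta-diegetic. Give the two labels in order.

meta-diegetic, non-diegetic

Before the change: the music lives inside Rafael's mind alone; Jovan can't hear it → meta-diegetic.
After the change: once it plays over shots Rafael isn't in, detached from any character's subjectivity, it's conventional underscore → non-diegetic.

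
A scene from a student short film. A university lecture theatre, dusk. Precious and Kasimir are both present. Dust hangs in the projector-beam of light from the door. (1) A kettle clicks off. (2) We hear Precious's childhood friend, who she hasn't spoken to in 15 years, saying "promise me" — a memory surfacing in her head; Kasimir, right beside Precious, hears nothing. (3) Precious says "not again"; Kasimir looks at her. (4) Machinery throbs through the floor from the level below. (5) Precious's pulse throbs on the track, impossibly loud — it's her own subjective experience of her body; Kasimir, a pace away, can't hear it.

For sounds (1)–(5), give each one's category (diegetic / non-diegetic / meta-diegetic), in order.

(1) is diegetic: an in-world source (a kettle); characters could hear it.
(2) is meta-diegetic: the voice is a memory playing only inside Precious's mind; Kasimir can't hear it.
(3) on-screen dialogue — Precious speaks and Kasimir is there to hear → diegetic.
(4) is diegetic: it's the actual ambient sound of the location.
Sound (5): a subjective body sound — Precious's private perception, inaudible to Kasimir, so meta-diegetic.

diegetic, meta-diegetic, diegetic, diegetic, meta-diegetic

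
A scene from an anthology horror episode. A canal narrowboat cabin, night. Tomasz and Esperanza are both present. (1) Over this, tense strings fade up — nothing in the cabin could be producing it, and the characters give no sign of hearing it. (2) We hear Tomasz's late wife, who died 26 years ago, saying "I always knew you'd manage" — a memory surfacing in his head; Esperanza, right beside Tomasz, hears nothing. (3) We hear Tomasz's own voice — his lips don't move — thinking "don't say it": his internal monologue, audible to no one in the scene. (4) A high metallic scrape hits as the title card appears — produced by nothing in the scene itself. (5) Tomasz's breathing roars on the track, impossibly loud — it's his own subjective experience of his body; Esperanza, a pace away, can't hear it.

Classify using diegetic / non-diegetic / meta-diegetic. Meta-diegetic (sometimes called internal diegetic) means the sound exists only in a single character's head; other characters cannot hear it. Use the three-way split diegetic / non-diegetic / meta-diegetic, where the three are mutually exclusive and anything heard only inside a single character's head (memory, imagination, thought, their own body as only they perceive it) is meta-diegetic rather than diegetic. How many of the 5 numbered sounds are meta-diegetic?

3

(1) it has no source in the story world and no character can hear it — it's underscore → non-diegetic.
(2) is meta-diegetic: it's Tomasz's recollection rendered as sound; the other character can't hear it.
(3) is meta-diegetic: internal monologue — inside Tomasz's mind, not spoken into the scene.
Sound (4): it's a sound-design accent with no in-world source; no one in the scene can hear it, so non-diegetic.
Sound (5): a subjective body sound — Tomasz's private perception, inaudible to Esperanza, so meta-diegetic.
Meta-diegetic: (2), (3), (5) — that's 3.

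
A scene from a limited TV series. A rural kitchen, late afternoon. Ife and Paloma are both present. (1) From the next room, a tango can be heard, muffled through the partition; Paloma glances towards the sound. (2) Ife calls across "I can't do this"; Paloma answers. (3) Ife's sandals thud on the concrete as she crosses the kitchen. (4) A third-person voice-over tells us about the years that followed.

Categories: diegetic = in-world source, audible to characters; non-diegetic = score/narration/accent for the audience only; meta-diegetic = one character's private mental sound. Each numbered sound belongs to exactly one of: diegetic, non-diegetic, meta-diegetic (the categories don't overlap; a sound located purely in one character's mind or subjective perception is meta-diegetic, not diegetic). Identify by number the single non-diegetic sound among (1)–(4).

4

(1) is diegetic: the music has an off-screen but real-world source and a character hears it.
(2) is diegetic: spoken by a character present in the story world.
(3) is diegetic: it's the physical sound of Ife moving in the space.
Sound (4): external voice-over — not a character, not heard by anyone in the scene, so non-diegetic.
Only (4) is non-diegetic.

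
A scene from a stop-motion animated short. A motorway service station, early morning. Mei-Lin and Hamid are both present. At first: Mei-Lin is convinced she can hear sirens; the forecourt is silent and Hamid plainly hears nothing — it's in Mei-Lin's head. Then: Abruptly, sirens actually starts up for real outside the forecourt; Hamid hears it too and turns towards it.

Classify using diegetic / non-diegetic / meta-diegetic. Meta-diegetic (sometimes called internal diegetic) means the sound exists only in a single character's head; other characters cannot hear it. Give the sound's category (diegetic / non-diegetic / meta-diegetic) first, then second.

First: only Mei-Lin 'hears' it — imagined, in her mind → meta-diegetic.
Second: now there's a real external source and Hamid hears it too — in the story world → diegetic.

meta-diegetic, diegetic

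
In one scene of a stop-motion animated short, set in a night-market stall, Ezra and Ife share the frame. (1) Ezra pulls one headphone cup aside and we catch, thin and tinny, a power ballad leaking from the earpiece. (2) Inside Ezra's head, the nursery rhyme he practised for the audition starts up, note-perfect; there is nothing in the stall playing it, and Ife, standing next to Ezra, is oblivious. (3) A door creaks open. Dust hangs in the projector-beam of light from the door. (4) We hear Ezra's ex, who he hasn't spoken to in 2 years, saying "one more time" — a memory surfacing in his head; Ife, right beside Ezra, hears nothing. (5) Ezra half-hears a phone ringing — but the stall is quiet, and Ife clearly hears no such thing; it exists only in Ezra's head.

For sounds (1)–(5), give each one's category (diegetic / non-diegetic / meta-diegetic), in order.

(1) it's leaking from a physical pair of headphones in the scene → diegetic.
(2) is meta-diegetic: remembered music, private to Ezra — Ife is oblivious because it isn't in the room.
(3) the sound comes from a door physically present in the location → diegetic.
(4) the voice is a memory playing only inside Ezra's mind; Ife can't hear it → meta-diegetic.
(5) is meta-diegetic: the sound is imagined by Ezra; nothing in the story world is producing it and Ife can't hear it.

diegetic, meta-diegetic, diegetic, meta-diegetic, meta-diegetic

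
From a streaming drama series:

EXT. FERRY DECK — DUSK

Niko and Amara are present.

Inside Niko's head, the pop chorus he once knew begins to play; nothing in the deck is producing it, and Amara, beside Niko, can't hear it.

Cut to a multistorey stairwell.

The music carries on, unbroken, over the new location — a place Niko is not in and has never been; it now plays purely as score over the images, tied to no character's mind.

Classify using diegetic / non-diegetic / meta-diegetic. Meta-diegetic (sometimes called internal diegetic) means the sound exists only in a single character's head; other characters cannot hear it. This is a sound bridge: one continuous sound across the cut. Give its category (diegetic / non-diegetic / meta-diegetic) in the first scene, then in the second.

meta-diegetic, non-diegetic

Scene one: the music exists only inside Niko's mind; Amara can't hear it → meta-diegetic.
Scene two: it's detached from Niko entirely and plays over unrelated images with no in-world source — conventional underscore → non-diegetic.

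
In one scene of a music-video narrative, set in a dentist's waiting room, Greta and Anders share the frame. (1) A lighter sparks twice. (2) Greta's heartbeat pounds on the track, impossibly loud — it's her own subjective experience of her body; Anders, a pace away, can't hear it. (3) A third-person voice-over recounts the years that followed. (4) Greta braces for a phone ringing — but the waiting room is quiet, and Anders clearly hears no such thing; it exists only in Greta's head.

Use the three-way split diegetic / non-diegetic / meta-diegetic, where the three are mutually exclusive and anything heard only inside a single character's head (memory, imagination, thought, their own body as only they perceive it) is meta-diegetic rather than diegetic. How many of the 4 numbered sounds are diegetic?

(1) is diegetic: an in-world source (a lighter); characters could hear it.
(2) a subjective body sound — Greta's private perception, inaudible to Anders → meta-diegetic.
Sound (3): external voice-over — not a character, not heard by anyone in the scene, so non-diegetic.
(4) the sound is imagined by Greta; nothing in the story world is producing it and Anders can't hear it → meta-diegetic.
Diegetic: (1) — that's 1.

1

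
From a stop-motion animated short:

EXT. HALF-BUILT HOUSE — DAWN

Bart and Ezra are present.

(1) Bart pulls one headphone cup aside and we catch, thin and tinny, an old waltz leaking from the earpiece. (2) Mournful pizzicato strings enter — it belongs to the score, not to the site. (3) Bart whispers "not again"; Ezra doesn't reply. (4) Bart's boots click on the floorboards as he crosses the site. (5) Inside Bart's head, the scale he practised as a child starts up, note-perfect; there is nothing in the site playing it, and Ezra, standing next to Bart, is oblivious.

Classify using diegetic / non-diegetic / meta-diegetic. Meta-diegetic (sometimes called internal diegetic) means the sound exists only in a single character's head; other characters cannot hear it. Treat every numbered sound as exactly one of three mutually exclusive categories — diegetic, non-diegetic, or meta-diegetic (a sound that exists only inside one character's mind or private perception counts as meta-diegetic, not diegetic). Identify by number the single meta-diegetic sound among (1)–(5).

Sound (1): the headphones are an on-screen source, so diegetic.
(2) is non-diegetic: score with no on-screen or off-screen source; it exists for the audience alone.
(3) is diegetic: spoken by a character present in the story world.
(4) it's the physical sound of Bart moving in the space → diegetic.
(5) is meta-diegetic: the music is a memory playing inside Bart's mind alone; no real-world source, Ezra can't hear it.
Only (5) is meta-diegetic.

5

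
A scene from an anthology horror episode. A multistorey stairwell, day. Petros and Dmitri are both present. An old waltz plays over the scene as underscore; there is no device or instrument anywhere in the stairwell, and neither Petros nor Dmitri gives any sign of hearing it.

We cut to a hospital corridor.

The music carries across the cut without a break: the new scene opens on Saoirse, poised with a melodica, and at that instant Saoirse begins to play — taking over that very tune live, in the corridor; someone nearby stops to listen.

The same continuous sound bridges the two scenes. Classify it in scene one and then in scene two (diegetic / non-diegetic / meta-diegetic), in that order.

non-diegetic, diegetic

Scene one: there's no in-world source anywhere and no character hears it — underscore for the audience only → non-diegetic.
Scene two: from the moment Saoirse starts playing, the tune is being performed on a melodica inside the story world and another character hears it → diegetic.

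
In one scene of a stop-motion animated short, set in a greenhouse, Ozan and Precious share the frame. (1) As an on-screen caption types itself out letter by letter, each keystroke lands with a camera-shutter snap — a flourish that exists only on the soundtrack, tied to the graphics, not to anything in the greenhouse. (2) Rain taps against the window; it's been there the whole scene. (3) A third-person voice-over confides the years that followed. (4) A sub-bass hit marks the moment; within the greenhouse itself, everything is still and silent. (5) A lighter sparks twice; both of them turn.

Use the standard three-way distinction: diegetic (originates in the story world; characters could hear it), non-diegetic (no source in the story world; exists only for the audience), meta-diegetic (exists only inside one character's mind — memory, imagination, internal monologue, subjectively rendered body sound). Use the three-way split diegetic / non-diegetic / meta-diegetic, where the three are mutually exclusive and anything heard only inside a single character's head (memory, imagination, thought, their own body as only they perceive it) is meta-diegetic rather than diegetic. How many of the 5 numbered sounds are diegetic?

(1) sound married to a title/caption — outside the diegesis by definition → non-diegetic.
(2) is diegetic: it's the actual ambient sound of the location.
(3) the narrator exists outside the story world, addressing only the audience → non-diegetic.
(4) is non-diegetic: nothing in the scene produces it; it's an accent added for the audience.
(5) is diegetic: an in-world source (a lighter); characters could hear it.
So 2 of the 5 are diegetic: (2), (5).

2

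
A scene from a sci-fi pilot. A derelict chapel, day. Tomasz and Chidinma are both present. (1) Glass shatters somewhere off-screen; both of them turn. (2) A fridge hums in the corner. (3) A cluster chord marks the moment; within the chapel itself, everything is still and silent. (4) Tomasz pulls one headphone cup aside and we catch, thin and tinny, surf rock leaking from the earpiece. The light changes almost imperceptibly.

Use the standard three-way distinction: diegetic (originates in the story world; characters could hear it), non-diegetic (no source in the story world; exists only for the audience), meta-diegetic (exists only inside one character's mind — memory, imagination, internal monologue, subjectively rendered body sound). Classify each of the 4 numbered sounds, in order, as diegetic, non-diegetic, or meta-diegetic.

diegetic, diegetic, non-diegetic, diegetic

(1) is diegetic: an in-world source (glass); characters could hear it.
Sound (2): it's the actual ambient sound of the location, so diegetic.
(3) is non-diegetic: nothing in the scene produces it; it's an accent added for the audience.
Sound (4): the earpiece is a real device on Tomasz's head — source music, so diegetic.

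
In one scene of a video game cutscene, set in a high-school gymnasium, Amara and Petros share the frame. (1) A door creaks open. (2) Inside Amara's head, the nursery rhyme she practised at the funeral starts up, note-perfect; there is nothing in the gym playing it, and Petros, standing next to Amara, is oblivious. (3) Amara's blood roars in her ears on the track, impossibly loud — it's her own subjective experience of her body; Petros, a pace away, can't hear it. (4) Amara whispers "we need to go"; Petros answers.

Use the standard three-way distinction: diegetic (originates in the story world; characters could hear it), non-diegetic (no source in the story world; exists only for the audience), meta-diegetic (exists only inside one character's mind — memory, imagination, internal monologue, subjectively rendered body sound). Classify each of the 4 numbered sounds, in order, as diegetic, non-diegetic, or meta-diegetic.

(1) is diegetic: a door is a real object/event in the scene's world.
Sound (2): remembered music, private to Amara — Petros is oblivious because it isn't in the room, so meta-diegetic.
(3) is meta-diegetic: it's Amara's internal bodily sensation rendered as sound; only Amara 'hears' it.
(4) on-screen dialogue — Amara speaks and Petros is there to hear → diegetic.

diegetic, meta-diegetic, meta-diegetic, diegetic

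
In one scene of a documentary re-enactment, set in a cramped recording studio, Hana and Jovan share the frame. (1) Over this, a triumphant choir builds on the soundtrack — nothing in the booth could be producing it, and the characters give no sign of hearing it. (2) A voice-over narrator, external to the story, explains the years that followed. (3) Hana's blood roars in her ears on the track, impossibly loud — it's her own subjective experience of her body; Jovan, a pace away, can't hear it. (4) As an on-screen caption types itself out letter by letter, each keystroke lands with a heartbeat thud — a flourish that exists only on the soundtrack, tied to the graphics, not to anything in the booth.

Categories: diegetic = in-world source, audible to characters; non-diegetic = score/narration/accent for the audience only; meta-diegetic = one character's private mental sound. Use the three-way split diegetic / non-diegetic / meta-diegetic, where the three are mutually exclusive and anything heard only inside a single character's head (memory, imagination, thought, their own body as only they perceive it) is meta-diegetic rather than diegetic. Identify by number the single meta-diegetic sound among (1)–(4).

(1) score with no on-screen or off-screen source; it exists for the audience alone → non-diegetic.
(2) is non-diegetic: external voice-over — not a character, not heard by anyone in the scene.
(3) it's Hana's internal bodily sensation rendered as sound; only Hana 'hears' it → meta-diegetic.
(4) is non-diegetic: it accompanies on-screen graphics, not anything inside the story world.
Only (3) is meta-diegetic.

3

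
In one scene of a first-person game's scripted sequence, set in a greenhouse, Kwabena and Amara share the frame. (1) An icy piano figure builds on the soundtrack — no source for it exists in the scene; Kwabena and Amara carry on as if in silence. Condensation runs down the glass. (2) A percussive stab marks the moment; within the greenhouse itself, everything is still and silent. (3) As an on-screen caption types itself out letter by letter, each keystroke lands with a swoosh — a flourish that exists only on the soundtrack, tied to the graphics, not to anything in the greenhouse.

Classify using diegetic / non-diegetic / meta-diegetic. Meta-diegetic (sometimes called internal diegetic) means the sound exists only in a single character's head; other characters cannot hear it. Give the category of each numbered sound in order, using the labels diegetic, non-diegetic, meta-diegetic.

non-diegetic, non-diegetic, non-diegetic

(1) is non-diegetic: score with no on-screen or off-screen source; it exists for the audience alone.
(2) is non-diegetic: an editorial stinger — it belongs to the cut, not the story world.
(3) is non-diegetic: the caption isn't part of the story world, so neither is the sound tied to it.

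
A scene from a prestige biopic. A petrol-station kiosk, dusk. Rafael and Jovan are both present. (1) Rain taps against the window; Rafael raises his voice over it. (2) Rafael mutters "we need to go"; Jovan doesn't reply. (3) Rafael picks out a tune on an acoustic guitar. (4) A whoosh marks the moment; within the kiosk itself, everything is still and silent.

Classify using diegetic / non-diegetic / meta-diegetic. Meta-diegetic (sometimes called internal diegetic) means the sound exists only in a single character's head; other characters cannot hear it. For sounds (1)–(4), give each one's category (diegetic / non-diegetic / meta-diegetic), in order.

diegetic, diegetic, diegetic, non-diegetic

(1) ambient/room sound belonging to the story's physical space → diegetic.
Sound (2): spoken by a character present in the story world, so diegetic.
(3) is diegetic: a character is playing an acoustic guitar on screen.
Sound (4): nothing in the scene produces it; it's an accent added for the audience, so non-diegetic.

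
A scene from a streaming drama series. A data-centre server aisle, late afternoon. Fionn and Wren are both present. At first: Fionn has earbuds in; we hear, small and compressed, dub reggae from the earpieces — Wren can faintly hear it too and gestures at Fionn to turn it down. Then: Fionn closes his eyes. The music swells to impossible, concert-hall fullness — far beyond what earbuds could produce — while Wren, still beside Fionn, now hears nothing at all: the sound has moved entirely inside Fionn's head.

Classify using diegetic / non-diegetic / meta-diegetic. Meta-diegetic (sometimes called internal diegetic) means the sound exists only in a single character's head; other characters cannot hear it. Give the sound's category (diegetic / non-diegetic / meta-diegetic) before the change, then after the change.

Before the change: the earbuds are a physical source both characters can hear → diegetic.
After the change: the music now exists only as Fionn's subjective experience; Wren can no longer hear it → meta-diegetic.

diegetic, meta-diegetic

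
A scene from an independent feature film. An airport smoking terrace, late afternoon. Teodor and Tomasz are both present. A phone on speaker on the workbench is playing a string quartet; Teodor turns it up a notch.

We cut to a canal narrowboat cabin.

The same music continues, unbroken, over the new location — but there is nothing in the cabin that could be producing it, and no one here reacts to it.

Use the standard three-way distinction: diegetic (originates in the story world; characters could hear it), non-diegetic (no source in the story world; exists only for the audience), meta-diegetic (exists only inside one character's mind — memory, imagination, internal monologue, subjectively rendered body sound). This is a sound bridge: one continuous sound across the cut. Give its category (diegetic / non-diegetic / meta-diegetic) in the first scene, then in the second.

Scene one: a phone on speaker is an on-screen source and Teodor reacts to it → diegetic.
Scene two: there is no source in the cabin and no one hears it — it's now underscore → non-diegetic.

diegetic, non-diegetic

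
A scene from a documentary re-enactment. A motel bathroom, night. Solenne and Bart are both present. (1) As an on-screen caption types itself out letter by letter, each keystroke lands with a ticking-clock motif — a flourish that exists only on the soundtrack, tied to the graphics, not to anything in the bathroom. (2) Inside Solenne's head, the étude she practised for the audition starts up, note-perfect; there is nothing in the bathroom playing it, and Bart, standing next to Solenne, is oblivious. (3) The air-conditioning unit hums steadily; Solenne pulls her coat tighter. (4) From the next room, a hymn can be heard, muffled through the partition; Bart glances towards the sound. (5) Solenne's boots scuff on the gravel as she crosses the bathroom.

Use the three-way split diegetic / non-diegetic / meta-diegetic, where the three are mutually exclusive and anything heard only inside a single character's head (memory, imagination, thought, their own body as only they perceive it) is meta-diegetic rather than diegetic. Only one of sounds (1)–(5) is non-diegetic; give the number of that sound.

1

(1) it accompanies on-screen graphics, not anything inside the story world → non-diegetic.
(2) it lives in Solenne's subjectivity, not in the bathroom → meta-diegetic.
(3) is diegetic: the air-conditioning unit is part of the location's real environment.
Sound (4): it's coming from the next room — a location within the story world — and Bart reacts, so diegetic.
(5) is diegetic: it's the physical sound of Solenne moving in the space.
Only (1) is non-diegetic.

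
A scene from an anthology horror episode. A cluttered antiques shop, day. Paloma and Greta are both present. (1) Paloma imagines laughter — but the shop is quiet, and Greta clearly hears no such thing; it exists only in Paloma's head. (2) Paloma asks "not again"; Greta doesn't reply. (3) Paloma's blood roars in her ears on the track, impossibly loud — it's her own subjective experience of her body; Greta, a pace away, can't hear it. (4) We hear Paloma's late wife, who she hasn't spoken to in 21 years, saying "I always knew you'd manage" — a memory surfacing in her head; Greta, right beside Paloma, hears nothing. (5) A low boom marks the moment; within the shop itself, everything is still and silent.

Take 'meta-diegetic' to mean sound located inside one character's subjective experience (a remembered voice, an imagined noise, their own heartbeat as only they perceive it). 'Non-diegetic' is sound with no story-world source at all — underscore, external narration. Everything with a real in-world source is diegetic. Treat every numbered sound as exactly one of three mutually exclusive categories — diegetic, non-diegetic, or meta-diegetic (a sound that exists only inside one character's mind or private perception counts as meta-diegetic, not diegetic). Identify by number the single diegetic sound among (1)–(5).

2

Sound (1): Paloma alone 'hears' it — an imagined sound, not present in the space, so meta-diegetic.
(2) is diegetic: on-screen dialogue — Paloma speaks and Greta is there to hear.
(3) a subjective body sound — Paloma's private perception, inaudible to Greta → meta-diegetic.
(4) the voice is a memory playing only inside Paloma's mind; Greta can't hear it → meta-diegetic.
(5) is non-diegetic: it's a sound-design accent with no in-world source; no one in the scene can hear it.
Only (2) is diegetic.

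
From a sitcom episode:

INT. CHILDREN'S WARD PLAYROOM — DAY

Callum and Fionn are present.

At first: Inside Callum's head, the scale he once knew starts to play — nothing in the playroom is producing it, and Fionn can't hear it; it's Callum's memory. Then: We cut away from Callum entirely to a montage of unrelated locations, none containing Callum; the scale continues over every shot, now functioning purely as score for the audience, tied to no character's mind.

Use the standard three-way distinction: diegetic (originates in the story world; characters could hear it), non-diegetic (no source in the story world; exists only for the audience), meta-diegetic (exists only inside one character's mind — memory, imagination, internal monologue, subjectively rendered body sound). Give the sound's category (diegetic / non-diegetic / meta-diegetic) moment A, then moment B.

meta-diegetic, non-diegetic

Moment A: the music lives inside Callum's mind alone; Fionn can't hear it → meta-diegetic.
Moment B: once it plays over shots Callum isn't in, detached from any character's subjectivity, it's conventional underscore → non-diegetic.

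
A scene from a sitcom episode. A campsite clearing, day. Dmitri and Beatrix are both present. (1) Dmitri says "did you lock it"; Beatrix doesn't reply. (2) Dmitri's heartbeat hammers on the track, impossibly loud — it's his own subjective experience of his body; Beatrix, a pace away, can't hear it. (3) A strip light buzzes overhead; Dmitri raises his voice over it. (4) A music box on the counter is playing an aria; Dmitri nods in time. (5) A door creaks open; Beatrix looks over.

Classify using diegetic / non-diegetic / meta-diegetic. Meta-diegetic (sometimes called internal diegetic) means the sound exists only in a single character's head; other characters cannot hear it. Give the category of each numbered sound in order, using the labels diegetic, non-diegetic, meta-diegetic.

(1) Dmitri is a character speaking aloud in the scene → diegetic.
Sound (2): point-of-audition from inside Dmitri's body; not a sound in the room, so meta-diegetic.
Sound (3): ambient/room sound belonging to the story's physical space, so diegetic.
(4) is diegetic: a music box is a physical source in the scene and Dmitri reacts to it.
Sound (5): a door is a real object/event in the scene's world, so diegetic.

diegetic, meta-diegetic, diegetic, diegetic, diegetic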